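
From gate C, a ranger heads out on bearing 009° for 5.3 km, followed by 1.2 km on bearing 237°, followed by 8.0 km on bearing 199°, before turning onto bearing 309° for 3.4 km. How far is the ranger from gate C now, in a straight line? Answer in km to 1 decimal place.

Leg 1 (009°, 5.3 km): east 5.3 sin 9° = 0.83, north 5.3 cos 9° = 5.23
Leg 2 (237°, 1.2 km): east 1.2 sin 237° = -1.01, north 1.2 cos 237° = -0.65
Leg 3 (199°, 8.0 km): east 8.0 sin 199° = -2.60, north 8.0 cos 199° = -7.56
Leg 4 (309°, 3.4 km): east 3.4 sin 309° = -2.64, north 3.4 cos 309° = 2.14
Net: -5.42 east, -0.84 north. Distance = √((-5.42)² + (-0.84)²) = 5.489 km.

5.5 km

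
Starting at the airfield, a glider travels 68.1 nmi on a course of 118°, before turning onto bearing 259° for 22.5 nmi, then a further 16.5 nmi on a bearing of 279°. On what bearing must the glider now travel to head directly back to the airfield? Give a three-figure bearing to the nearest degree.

327°

Leg 1 (118°, 68.1 nmi): east 68.1 sin 118° = 60.13, north 68.1 cos 118° = -31.97
Leg 2 (259°, 22.5 nmi): east 22.5 sin 259° = -22.09, north 22.5 cos 259° = -4.29
Leg 3 (279°, 16.5 nmi): east 16.5 sin 279° = -16.30, north 16.5 cos 279° = 2.58
Net displacement: 21.75 east, -33.68 north. Direction back to start is (-21.75, 33.68): bearing = atan2(-21.75, 33.68) mod 360° = 327.15° ≈ 327°.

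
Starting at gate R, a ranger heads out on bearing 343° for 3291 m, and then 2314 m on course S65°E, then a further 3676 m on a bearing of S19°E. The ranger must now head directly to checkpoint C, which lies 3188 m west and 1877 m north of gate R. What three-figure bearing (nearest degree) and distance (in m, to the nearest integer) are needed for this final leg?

Leg 1 (343°, 3291 m): east 3291 sin 343° = -962.20, north 3291 cos 343° = 3147.20
Leg 2 (S65°E, 2314 m): east 2314 sin 115° = 2097.20, north 2314 cos 115° = -977.94
Leg 3 (S19°E, 3676 m): east 3676 sin 161° = 1196.79, north 3676 cos 161° = -3475.73
Current position: (2331.79, -1306.47). Target: (-3188, 1877). Remaining: Δeast = -5519.79, Δnorth = 3183.47.
Bearing = atan2(-5519.79, 3183.47) mod 360° = 299.97°; distance = √((-5519.79)² + (3183.47)²) = 6372.012 m.

300°, 6372 m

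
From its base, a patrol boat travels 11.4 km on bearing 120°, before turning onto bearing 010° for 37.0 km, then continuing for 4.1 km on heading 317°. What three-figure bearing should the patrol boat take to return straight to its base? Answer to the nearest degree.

202°

Leg 1 (120°, 11.4 km): east 11.4 sin 120° = 9.87, north 11.4 cos 120° = -5.70
Leg 2 (010°, 37.0 km): east 37.0 sin 10° = 6.42, north 37.0 cos 10° = 36.44
Leg 3 (317°, 4.1 km): east 4.1 sin 317° = -2.80, north 4.1 cos 317° = 3.00
Net displacement: 13.50 east, 33.74 north. Direction back to start is (-13.50, -33.74): bearing = atan2(-13.50, -33.74) mod 360° = 201.81° ≈ 202°.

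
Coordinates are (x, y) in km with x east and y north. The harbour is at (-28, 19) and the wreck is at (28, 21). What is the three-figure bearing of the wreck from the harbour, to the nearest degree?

088°

Δeast = 28 − -28 = 56.00; Δnorth = 21 − 19 = 2.00.
Bearing = atan2(Δeast, Δnorth) mod 360° = 87.95° ≈ 088°.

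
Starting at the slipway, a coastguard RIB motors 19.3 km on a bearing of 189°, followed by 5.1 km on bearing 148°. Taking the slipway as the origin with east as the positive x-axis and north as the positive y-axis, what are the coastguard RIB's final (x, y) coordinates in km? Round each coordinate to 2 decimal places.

Leg 1 (189°, 19.3 km): east 19.3 sin 189° = -3.02, north 19.3 cos 189° = -19.06
Leg 2 (148°, 5.1 km): east 5.1 sin 148° = 2.70, north 5.1 cos 148° = -4.33
Summing: -0.32 km east, -23.39 km north → (-0.32, -23.39).

(-0.32, -23.39)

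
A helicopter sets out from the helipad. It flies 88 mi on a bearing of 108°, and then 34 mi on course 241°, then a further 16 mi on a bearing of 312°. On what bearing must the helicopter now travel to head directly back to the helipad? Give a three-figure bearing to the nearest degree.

Leg 1 (108°, 88 mi): east 88 sin 108° = 83.69, north 88 cos 108° = -27.19
Leg 2 (241°, 34 mi): east 34 sin 241° = -29.74, north 34 cos 241° = -16.48
Leg 3 (312°, 16 mi): east 16 sin 312° = -11.89, north 16 cos 312° = 10.71
Net displacement: 42.07 east, -32.97 north. Direction back to start is (-42.07, 32.97): bearing = atan2(-42.07, 32.97) mod 360° = 308.09° ≈ 308°.

308°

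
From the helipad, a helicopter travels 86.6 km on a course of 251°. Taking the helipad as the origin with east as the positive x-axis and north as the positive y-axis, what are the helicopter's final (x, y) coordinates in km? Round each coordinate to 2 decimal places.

(-81.88, -28.19)

Leg 1 (251°, 86.6 km): east 86.6 sin 251° = -81.88, north 86.6 cos 251° = -28.19
Summing: -81.88 km east, -28.19 km north → (-81.88, -28.19).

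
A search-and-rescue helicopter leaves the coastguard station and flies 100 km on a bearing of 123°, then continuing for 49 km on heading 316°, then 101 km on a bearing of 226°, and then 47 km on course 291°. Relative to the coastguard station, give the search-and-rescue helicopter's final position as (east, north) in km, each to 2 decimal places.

(-66.70, -72.53)

Leg 1 (123°, 100 km): east 100 sin 123° = 83.87, north 100 cos 123° = -54.46
Leg 2 (316°, 49 km): east 49 sin 316° = -34.04, north 49 cos 316° = 35.25
Leg 3 (226°, 101 km): east 101 sin 226° = -72.65, north 101 cos 226° = -70.16
Leg 4 (291°, 47 km): east 47 sin 291° = -43.88, north 47 cos 291° = 16.84
Summing: -66.70 km east, -72.53 km north → (-66.70, -72.53).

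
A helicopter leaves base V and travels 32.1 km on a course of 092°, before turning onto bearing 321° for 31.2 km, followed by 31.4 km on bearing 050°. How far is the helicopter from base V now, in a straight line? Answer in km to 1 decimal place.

Leg 1 (092°, 32.1 km): east 32.1 sin 92° = 32.08, north 32.1 cos 92° = -1.12
Leg 2 (321°, 31.2 km): east 31.2 sin 321° = -19.63, north 31.2 cos 321° = 24.25
Leg 3 (050°, 31.4 km): east 31.4 sin 50° = 24.05, north 31.4 cos 50° = 20.18
Net: 36.50 east, 43.31 north. Distance = √((36.50)² + (43.31)²) = 56.639 km.

56.6 km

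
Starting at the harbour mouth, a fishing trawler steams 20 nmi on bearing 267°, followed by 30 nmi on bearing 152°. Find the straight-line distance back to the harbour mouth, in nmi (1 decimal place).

28.2 nmi

Leg 1 (267°, 20 nmi): east 20 sin 267° = -19.97, north 20 cos 267° = -1.05
Leg 2 (152°, 30 nmi): east 30 sin 152° = 14.08, north 30 cos 152° = -26.49
Net: -5.89 east, -27.54 north. Distance = √((-5.89)² + (-27.54)²) = 28.158 nmi.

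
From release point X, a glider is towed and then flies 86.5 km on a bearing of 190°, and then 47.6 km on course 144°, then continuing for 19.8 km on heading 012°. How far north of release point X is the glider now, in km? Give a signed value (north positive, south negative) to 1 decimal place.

-104.3 km

Leg 1 (190°, 86.5 km): east 86.5 sin 190° = -15.02, north 86.5 cos 190° = -85.19
Leg 2 (144°, 47.6 km): east 47.6 sin 144° = 27.98, north 47.6 cos 144° = -38.51
Leg 3 (012°, 19.8 km): east 19.8 sin 12° = 4.12, north 19.8 cos 12° = 19.37
Net north component: -104.33 km.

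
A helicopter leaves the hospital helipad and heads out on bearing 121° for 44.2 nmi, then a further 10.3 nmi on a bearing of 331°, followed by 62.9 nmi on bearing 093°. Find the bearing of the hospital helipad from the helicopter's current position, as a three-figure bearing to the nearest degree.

Leg 1 (121°, 44.2 nmi): east 44.2 sin 121° = 37.89, north 44.2 cos 121° = -22.76
Leg 2 (331°, 10.3 nmi): east 10.3 sin 331° = -4.99, north 10.3 cos 331° = 9.01
Leg 3 (093°, 62.9 nmi): east 62.9 sin 93° = 62.81, north 62.9 cos 93° = -3.29
Net displacement: 95.71 east, -17.05 north. Direction back to start is (-95.71, 17.05): bearing = atan2(-95.71, 17.05) mod 360° = 280.10° ≈ 280°.

280°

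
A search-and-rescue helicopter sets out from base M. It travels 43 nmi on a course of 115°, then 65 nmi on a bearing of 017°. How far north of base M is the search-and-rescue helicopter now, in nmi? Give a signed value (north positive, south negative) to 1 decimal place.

44.0 nmi

Leg 1 (115°, 43 nmi): east 43 sin 115° = 38.97, north 43 cos 115° = -18.17
Leg 2 (017°, 65 nmi): east 65 sin 17° = 19.00, north 65 cos 17° = 62.16
Net north component: 43.99 nmi.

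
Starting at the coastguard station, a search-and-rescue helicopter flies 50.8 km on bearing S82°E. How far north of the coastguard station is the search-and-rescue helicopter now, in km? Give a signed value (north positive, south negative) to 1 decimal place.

-7.1 km

Leg 1 (S82°E, 50.8 km): east 50.8 sin 98° = 50.31, north 50.8 cos 98° = -7.07
Net north component: -7.07 km.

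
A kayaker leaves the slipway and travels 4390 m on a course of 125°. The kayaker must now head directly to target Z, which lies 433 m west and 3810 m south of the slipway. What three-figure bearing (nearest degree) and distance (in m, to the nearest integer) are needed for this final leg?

252°, 4231 m

Leg 1 (125°, 4390 m): east 4390 sin 125° = 3596.08, north 4390 cos 125° = -2518.00
Current position: (3596.08, -2518.00). Target: (-433, -3810). Remaining: Δeast = -4029.08, Δnorth = -1292.00.
Bearing = atan2(-4029.08, -1292.00) mod 360° = 252.22°; distance = √((-4029.08)² + (-1292.00)²) = 4231.162 m.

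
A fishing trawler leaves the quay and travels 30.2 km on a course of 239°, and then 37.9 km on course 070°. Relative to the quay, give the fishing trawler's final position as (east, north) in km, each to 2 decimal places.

(9.73, -2.59)

Leg 1 (239°, 30.2 km): east 30.2 sin 239° = -25.89, north 30.2 cos 239° = -15.55
Leg 2 (070°, 37.9 km): east 37.9 sin 70° = 35.61, north 37.9 cos 70° = 12.96
Summing: 9.73 km east, -2.59 km north → (9.73, -2.59).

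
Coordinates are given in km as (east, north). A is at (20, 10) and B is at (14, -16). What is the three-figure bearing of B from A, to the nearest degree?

Δeast = 14 − 20 = -6.00; Δnorth = -16 − 10 = -26.00.
Bearing = atan2(Δeast, Δnorth) mod 360° = 192.99° ≈ 193°.

193°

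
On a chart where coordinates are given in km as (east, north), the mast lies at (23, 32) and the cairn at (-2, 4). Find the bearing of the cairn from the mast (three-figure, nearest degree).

222°

Δeast = -2 − 23 = -25.00; Δnorth = 4 − 32 = -28.00.
Bearing = atan2(Δeast, Δnorth) mod 360° = 221.76° ≈ 222°.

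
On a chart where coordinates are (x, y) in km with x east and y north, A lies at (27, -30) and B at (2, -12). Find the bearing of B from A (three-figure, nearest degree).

306°

Δeast = 2 − 27 = -25.00; Δnorth = -12 − -30 = 18.00.
Bearing = atan2(Δeast, Δnorth) mod 360° = 305.75° ≈ 306°.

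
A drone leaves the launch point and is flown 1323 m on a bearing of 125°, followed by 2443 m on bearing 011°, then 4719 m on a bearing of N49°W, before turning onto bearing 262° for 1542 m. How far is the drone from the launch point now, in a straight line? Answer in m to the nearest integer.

5741 m

Leg 1 (125°, 1323 m): east 1323 sin 125° = 1083.74, north 1323 cos 125° = -758.84
Leg 2 (011°, 2443 m): east 2443 sin 11° = 466.15, north 2443 cos 11° = 2398.12
Leg 3 (N49°W, 4719 m): east 4719 sin 311° = -3561.47, north 4719 cos 311° = 3095.94
Leg 4 (262°, 1542 m): east 1542 sin 262° = -1526.99, north 1542 cos 262° = -214.60
Net: -3538.58 east, 4520.61 north. Distance = √((-3538.58)² + (4520.61)²) = 5740.862 m.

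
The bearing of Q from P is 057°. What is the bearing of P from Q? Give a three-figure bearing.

237°

Back-bearing = 057° + 180° = 237°.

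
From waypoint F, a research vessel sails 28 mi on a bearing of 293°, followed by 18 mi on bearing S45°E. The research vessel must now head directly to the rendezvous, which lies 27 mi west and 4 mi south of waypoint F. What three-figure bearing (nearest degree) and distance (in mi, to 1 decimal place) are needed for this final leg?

Leg 1 (293°, 28 mi): east 28 sin 293° = -25.77, north 28 cos 293° = 10.94
Leg 2 (S45°E, 18 mi): east 18 sin 135° = 12.73, north 18 cos 135° = -12.73
Current position: (-13.05, -1.79). Target: (-27, -4). Remaining: Δeast = -13.95, Δnorth = -2.21.
Bearing = atan2(-13.95, -2.21) mod 360° = 260.99°; distance = √((-13.95)² + (-2.21)²) = 14.128 mi.

261°, 14.1 mi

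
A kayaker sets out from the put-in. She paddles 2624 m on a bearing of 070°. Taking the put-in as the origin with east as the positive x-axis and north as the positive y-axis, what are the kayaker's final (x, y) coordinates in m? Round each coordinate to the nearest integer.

(2466, 897)

Leg 1 (070°, 2624 m): east 2624 sin 70° = 2465.75, north 2624 cos 70° = 897.46
Summing: 2465.75 m east, 897.46 m north → (2466, 897).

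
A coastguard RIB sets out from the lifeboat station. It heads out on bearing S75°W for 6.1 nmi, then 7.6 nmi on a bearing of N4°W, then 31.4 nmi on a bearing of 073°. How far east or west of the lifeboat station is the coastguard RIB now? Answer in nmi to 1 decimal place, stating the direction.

Leg 1 (S75°W, 6.1 nmi): east 6.1 sin 255° = -5.89, north 6.1 cos 255° = -1.58
Leg 2 (N4°W, 7.6 nmi): east 7.6 sin 356° = -0.53, north 7.6 cos 356° = 7.58
Leg 3 (073°, 31.4 nmi): east 31.4 sin 73° = 30.03, north 31.4 cos 73° = 9.18
Net east component: 23.61 nmi.

23.6 nmi east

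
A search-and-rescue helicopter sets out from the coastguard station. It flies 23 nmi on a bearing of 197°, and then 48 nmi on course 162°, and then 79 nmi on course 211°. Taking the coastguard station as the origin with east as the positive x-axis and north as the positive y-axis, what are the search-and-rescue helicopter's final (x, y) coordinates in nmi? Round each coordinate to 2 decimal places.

Leg 1 (197°, 23 nmi): east 23 sin 197° = -6.72, north 23 cos 197° = -22.00
Leg 2 (162°, 48 nmi): east 48 sin 162° = 14.83, north 48 cos 162° = -45.65
Leg 3 (211°, 79 nmi): east 79 sin 211° = -40.69, north 79 cos 211° = -67.72
Summing: -32.58 nmi east, -135.36 nmi north → (-32.58, -135.36).

(-32.58, -135.36)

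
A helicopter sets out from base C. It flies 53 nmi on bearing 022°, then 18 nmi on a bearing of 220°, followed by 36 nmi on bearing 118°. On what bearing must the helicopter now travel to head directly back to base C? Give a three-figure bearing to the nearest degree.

Leg 1 (022°, 53 nmi): east 53 sin 22° = 19.85, north 53 cos 22° = 49.14
Leg 2 (220°, 18 nmi): east 18 sin 220° = -11.57, north 18 cos 220° = -13.79
Leg 3 (118°, 36 nmi): east 36 sin 118° = 31.79, north 36 cos 118° = -16.90
Net displacement: 40.07 east, 18.45 north. Direction back to start is (-40.07, -18.45): bearing = atan2(-40.07, -18.45) mod 360° = 245.28° ≈ 245°.

245°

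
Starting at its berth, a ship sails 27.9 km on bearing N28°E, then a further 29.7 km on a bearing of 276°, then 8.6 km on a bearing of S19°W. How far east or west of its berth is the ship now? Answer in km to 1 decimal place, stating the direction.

19.2 km west

Leg 1 (N28°E, 27.9 km): east 27.9 sin 28° = 13.10, north 27.9 cos 28° = 24.63
Leg 2 (276°, 29.7 km): east 29.7 sin 276° = -29.54, north 29.7 cos 276° = 3.10
Leg 3 (S19°W, 8.6 km): east 8.6 sin 199° = -2.80, north 8.6 cos 199° = -8.13
Net east component: -19.24 km.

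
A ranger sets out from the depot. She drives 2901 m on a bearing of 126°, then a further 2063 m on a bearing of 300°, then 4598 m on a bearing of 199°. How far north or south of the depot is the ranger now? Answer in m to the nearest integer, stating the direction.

5021 m south

Leg 1 (126°, 2901 m): east 2901 sin 126° = 2346.96, north 2901 cos 126° = -1705.17
Leg 2 (300°, 2063 m): east 2063 sin 300° = -1786.61, north 2063 cos 300° = 1031.50
Leg 3 (199°, 4598 m): east 4598 sin 199° = -1496.96, north 4598 cos 199° = -4347.49
Net north component: -5021.16 m.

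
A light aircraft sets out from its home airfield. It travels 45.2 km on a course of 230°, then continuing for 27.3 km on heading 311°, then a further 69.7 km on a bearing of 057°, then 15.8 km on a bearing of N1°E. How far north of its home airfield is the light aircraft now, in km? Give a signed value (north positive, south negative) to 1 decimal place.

42.6 km

Leg 1 (230°, 45.2 km): east 45.2 sin 230° = -34.63, north 45.2 cos 230° = -29.05
Leg 2 (311°, 27.3 km): east 27.3 sin 311° = -20.60, north 27.3 cos 311° = 17.91
Leg 3 (057°, 69.7 km): east 69.7 sin 57° = 58.46, north 69.7 cos 57° = 37.96
Leg 4 (N1°E, 15.8 km): east 15.8 sin 1° = 0.28, north 15.8 cos 1° = 15.80
Net north component: 42.62 km.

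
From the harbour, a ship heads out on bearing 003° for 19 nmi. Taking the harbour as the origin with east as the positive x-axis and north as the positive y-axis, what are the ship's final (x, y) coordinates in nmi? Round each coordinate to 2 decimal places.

(0.99, 18.97)

Leg 1 (003°, 19 nmi): east 19 sin 3° = 0.99, north 19 cos 3° = 18.97
Summing: 0.99 nmi east, 18.97 nmi north → (0.99, 18.97).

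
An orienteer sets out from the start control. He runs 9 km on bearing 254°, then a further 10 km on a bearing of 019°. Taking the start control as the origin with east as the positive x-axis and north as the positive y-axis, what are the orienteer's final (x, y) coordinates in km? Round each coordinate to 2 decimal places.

Leg 1 (254°, 9 km): east 9 sin 254° = -8.65, north 9 cos 254° = -2.48
Leg 2 (019°, 10 km): east 10 sin 19° = 3.26, north 10 cos 19° = 9.46
Summing: -5.40 km east, 6.97 km north → (-5.40, 6.97).

(-5.40, 6.97)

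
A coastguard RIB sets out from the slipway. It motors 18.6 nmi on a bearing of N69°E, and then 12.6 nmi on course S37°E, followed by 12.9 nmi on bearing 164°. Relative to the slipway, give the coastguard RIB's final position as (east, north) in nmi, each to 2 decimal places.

Leg 1 (N69°E, 18.6 nmi): east 18.6 sin 69° = 17.36, north 18.6 cos 69° = 6.67
Leg 2 (S37°E, 12.6 nmi): east 12.6 sin 143° = 7.58, north 12.6 cos 143° = -10.06
Leg 3 (164°, 12.9 nmi): east 12.9 sin 164° = 3.56, north 12.9 cos 164° = -12.40
Summing: 28.50 nmi east, -15.80 nmi north → (28.50, -15.80).

(28.50, -15.80)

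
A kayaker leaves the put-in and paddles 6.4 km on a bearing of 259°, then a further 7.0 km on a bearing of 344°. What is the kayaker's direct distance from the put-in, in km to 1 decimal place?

9.9 km

Leg 1 (259°, 6.4 km): east 6.4 sin 259° = -6.28, north 6.4 cos 259° = -1.22
Leg 2 (344°, 7.0 km): east 7.0 sin 344° = -1.93, north 7.0 cos 344° = 6.73
Net: -8.21 east, 5.51 north. Distance = √((-8.21)² + (5.51)²) = 9.888 km.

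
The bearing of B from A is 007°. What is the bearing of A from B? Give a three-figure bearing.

187°

Back-bearing = 007° + 180° = 187°.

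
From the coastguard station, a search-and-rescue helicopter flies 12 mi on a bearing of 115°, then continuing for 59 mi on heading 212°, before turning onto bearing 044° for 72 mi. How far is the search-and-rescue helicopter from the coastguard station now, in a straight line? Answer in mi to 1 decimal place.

29.8 mi

Leg 1 (115°, 12 mi): east 12 sin 115° = 10.88, north 12 cos 115° = -5.07
Leg 2 (212°, 59 mi): east 59 sin 212° = -31.27, north 59 cos 212° = -50.03
Leg 3 (044°, 72 mi): east 72 sin 44° = 50.02, north 72 cos 44° = 51.79
Net: 29.63 east, -3.31 north. Distance = √((29.63)² + (-3.31)²) = 29.811 mi.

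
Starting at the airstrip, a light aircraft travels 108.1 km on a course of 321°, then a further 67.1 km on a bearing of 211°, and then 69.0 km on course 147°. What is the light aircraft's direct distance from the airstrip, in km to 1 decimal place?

72.2 km

Leg 1 (321°, 108.1 km): east 108.1 sin 321° = -68.03, north 108.1 cos 321° = 84.01
Leg 2 (211°, 67.1 km): east 67.1 sin 211° = -34.56, north 67.1 cos 211° = -57.52
Leg 3 (147°, 69.0 km): east 69.0 sin 147° = 37.58, north 69.0 cos 147° = -57.87
Net: -65.01 east, -31.37 north. Distance = √((-65.01)² + (-31.37)²) = 72.184 km.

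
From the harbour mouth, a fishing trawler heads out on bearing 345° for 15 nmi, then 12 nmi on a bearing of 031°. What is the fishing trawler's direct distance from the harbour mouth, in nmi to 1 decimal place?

24.9 nmi

Leg 1 (345°, 15 nmi): east 15 sin 345° = -3.88, north 15 cos 345° = 14.49
Leg 2 (031°, 12 nmi): east 12 sin 31° = 6.18, north 12 cos 31° = 10.29
Net: 2.30 east, 24.77 north. Distance = √((2.30)² + (24.77)²) = 24.881 nmi.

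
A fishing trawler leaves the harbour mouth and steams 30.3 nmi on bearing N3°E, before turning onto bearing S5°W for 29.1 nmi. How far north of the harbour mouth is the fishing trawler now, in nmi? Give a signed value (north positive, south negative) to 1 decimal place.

1.3 nmi

Leg 1 (N3°E, 30.3 nmi): east 30.3 sin 3° = 1.59, north 30.3 cos 3° = 30.26
Leg 2 (S5°W, 29.1 nmi): east 29.1 sin 185° = -2.54, north 29.1 cos 185° = -28.99
Net north component: 1.27 nmi.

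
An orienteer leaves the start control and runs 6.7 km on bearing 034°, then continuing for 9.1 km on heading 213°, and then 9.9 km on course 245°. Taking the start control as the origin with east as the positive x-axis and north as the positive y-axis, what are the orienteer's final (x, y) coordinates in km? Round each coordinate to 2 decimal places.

Leg 1 (034°, 6.7 km): east 6.7 sin 34° = 3.75, north 6.7 cos 34° = 5.55
Leg 2 (213°, 9.1 km): east 9.1 sin 213° = -4.96, north 9.1 cos 213° = -7.63
Leg 3 (245°, 9.9 km): east 9.9 sin 245° = -8.97, north 9.9 cos 245° = -4.18
Summing: -10.18 km east, -6.26 km north → (-10.18, -6.26).

(-10.18, -6.26)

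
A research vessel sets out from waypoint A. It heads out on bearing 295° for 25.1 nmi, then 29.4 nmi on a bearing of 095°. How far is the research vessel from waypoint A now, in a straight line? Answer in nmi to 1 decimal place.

10.4 nmi

Leg 1 (295°, 25.1 nmi): east 25.1 sin 295° = -22.75, north 25.1 cos 295° = 10.61
Leg 2 (095°, 29.4 nmi): east 29.4 sin 95° = 29.29, north 29.4 cos 95° = -2.56
Net: 6.54 east, 8.05 north. Distance = √((6.54)² + (8.05)²) = 10.368 nmi.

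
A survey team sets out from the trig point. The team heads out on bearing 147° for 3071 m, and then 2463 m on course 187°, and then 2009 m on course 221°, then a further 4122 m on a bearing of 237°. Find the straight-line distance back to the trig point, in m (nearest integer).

Leg 1 (147°, 3071 m): east 3071 sin 147° = 1672.59, north 3071 cos 147° = -2575.56
Leg 2 (187°, 2463 m): east 2463 sin 187° = -300.16, north 2463 cos 187° = -2444.64
Leg 3 (221°, 2009 m): east 2009 sin 221° = -1318.02, north 2009 cos 221° = -1516.21
Leg 4 (237°, 4122 m): east 4122 sin 237° = -3457.00, north 4122 cos 237° = -2245.00
Net: -3402.60 east, -8781.41 north. Distance = √((-3402.60)² + (-8781.41)²) = 9417.584 m.

9418 m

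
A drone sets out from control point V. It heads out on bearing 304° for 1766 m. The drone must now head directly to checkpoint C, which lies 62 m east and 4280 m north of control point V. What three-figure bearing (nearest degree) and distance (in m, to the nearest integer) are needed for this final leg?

025°, 3629 m

Leg 1 (304°, 1766 m): east 1766 sin 304° = -1464.08, north 1766 cos 304° = 987.53
Current position: (-1464.08, 987.53). Target: (62, 4280). Remaining: Δeast = 1526.08, Δnorth = 3292.47.
Bearing = atan2(1526.08, 3292.47) mod 360° = 24.87°; distance = √((1526.08)² + (3292.47)²) = 3628.946 m.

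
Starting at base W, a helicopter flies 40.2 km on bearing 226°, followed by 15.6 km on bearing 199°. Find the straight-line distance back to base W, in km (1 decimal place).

54.6 km

Leg 1 (226°, 40.2 km): east 40.2 sin 226° = -28.92, north 40.2 cos 226° = -27.93
Leg 2 (199°, 15.6 km): east 15.6 sin 199° = -5.08, north 15.6 cos 199° = -14.75
Net: -34.00 east, -42.68 north. Distance = √((-34.00)² + (-42.68)²) = 54.561 km.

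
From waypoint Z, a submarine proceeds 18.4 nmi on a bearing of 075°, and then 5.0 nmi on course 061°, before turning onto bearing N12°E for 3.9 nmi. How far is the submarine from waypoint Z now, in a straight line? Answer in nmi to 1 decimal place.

25.5 nmi

Leg 1 (075°, 18.4 nmi): east 18.4 sin 75° = 17.77, north 18.4 cos 75° = 4.76
Leg 2 (061°, 5.0 nmi): east 5.0 sin 61° = 4.37, north 5.0 cos 61° = 2.42
Leg 3 (N12°E, 3.9 nmi): east 3.9 sin 12° = 0.81, north 3.9 cos 12° = 3.81
Net: 22.96 east, 11.00 north. Distance = √((22.96)² + (11.00)²) = 25.457 nmi.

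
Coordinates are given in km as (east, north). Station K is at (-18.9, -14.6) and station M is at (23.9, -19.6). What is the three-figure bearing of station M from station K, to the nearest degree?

097°

Δeast = 23.9 − -18.9 = 42.80; Δnorth = -19.6 − -14.6 = -5.00.
Bearing = atan2(Δeast, Δnorth) mod 360° = 96.66° ≈ 097°.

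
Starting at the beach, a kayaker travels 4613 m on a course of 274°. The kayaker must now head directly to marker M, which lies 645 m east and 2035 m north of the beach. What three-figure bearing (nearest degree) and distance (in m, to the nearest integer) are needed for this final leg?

Leg 1 (274°, 4613 m): east 4613 sin 274° = -4601.76, north 4613 cos 274° = 321.79
Current position: (-4601.76, 321.79). Target: (645, 2035). Remaining: Δeast = 5246.76, Δnorth = 1713.21.
Bearing = atan2(5246.76, 1713.21) mod 360° = 71.92°; distance = √((5246.76)² + (1713.21)²) = 5519.386 m.

072°, 5519 m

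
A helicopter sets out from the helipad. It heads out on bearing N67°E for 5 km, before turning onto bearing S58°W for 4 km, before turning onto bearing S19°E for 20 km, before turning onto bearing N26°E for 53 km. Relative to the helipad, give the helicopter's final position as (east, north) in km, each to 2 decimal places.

(30.96, 28.56)

Leg 1 (N67°E, 5 km): east 5 sin 67° = 4.60, north 5 cos 67° = 1.95
Leg 2 (S58°W, 4 km): east 4 sin 238° = -3.39, north 4 cos 238° = -2.12
Leg 3 (S19°E, 20 km): east 20 sin 161° = 6.51, north 20 cos 161° = -18.91
Leg 4 (N26°E, 53 km): east 53 sin 26° = 23.23, north 53 cos 26° = 47.64
Summing: 30.96 km east, 28.56 km north → (30.96, 28.56).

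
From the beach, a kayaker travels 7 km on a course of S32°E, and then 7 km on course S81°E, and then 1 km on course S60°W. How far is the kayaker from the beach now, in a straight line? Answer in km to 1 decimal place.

12.3 km

Leg 1 (S32°E, 7 km): east 7 sin 148° = 3.71, north 7 cos 148° = -5.94
Leg 2 (S81°E, 7 km): east 7 sin 99° = 6.91, north 7 cos 99° = -1.10
Leg 3 (S60°W, 1 km): east 1 sin 240° = -0.87, north 1 cos 240° = -0.50
Net: 9.76 east, -7.53 north. Distance = √((9.76)² + (-7.53)²) = 12.326 km.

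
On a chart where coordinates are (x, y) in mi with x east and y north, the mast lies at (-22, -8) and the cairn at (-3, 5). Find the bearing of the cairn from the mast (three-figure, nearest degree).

056°

Δeast = -3 − -22 = 19.00; Δnorth = 5 − -8 = 13.00.
Bearing = atan2(Δeast, Δnorth) mod 360° = 55.62° ≈ 056°.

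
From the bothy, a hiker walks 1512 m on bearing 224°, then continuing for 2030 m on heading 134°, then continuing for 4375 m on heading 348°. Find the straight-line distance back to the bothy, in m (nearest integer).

1850 m

Leg 1 (224°, 1512 m): east 1512 sin 224° = -1050.32, north 1512 cos 224° = -1087.64
Leg 2 (134°, 2030 m): east 2030 sin 134° = 1460.26, north 2030 cos 134° = -1410.16
Leg 3 (348°, 4375 m): east 4375 sin 348° = -909.61, north 4375 cos 348° = 4279.40
Net: -499.68 east, 1781.60 north. Distance = √((-499.68)² + (1781.60)²) = 1850.342 m.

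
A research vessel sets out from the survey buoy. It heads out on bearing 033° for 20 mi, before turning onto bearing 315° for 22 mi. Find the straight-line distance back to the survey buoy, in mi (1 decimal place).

32.7 mi

Leg 1 (033°, 20 mi): east 20 sin 33° = 10.89, north 20 cos 33° = 16.77
Leg 2 (315°, 22 mi): east 22 sin 315° = -15.56, north 22 cos 315° = 15.56
Net: -4.66 east, 32.33 north. Distance = √((-4.66)² + (32.33)²) = 32.664 mi.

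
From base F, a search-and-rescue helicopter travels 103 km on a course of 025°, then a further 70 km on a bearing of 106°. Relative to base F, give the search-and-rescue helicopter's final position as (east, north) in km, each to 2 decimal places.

(110.82, 74.06)

Leg 1 (025°, 103 km): east 103 sin 25° = 43.53, north 103 cos 25° = 93.35
Leg 2 (106°, 70 km): east 70 sin 106° = 67.29, north 70 cos 106° = -19.29
Summing: 110.82 km east, 74.06 km north → (110.82, 74.06).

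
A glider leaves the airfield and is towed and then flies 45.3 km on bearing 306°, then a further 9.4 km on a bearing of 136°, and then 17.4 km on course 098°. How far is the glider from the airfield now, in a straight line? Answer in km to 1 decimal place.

Leg 1 (306°, 45.3 km): east 45.3 sin 306° = -36.65, north 45.3 cos 306° = 26.63
Leg 2 (136°, 9.4 km): east 9.4 sin 136° = 6.53, north 9.4 cos 136° = -6.76
Leg 3 (098°, 17.4 km): east 17.4 sin 98° = 17.23, north 17.4 cos 98° = -2.42
Net: -12.89 east, 17.44 north. Distance = √((-12.89)² + (17.44)²) = 21.688 km.

21.7 km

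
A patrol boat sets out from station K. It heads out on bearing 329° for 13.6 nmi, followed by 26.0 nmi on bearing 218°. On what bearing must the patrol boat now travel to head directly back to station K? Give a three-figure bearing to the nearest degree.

069°

Leg 1 (329°, 13.6 nmi): east 13.6 sin 329° = -7.00, north 13.6 cos 329° = 11.66
Leg 2 (218°, 26.0 nmi): east 26.0 sin 218° = -16.01, north 26.0 cos 218° = -20.49
Net displacement: -23.01 east, -8.83 north. Direction back to start is (23.01, 8.83): bearing = atan2(23.01, 8.83) mod 360° = 69.01° ≈ 069°.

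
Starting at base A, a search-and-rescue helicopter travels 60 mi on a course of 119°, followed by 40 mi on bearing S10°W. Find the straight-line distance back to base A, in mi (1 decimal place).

82.2 mi

Leg 1 (119°, 60 mi): east 60 sin 119° = 52.48, north 60 cos 119° = -29.09
Leg 2 (S10°W, 40 mi): east 40 sin 190° = -6.95, north 40 cos 190° = -39.39
Net: 45.53 east, -68.48 north. Distance = √((45.53)² + (-68.48)²) = 82.236 mi.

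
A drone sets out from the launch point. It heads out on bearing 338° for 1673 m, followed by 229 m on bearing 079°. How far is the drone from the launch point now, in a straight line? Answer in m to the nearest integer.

1645 m

Leg 1 (338°, 1673 m): east 1673 sin 338° = -626.72, north 1673 cos 338° = 1551.18
Leg 2 (079°, 229 m): east 229 sin 79° = 224.79, north 229 cos 79° = 43.70
Net: -401.92 east, 1594.87 north. Distance = √((-401.92)² + (1594.87)²) = 1644.739 m.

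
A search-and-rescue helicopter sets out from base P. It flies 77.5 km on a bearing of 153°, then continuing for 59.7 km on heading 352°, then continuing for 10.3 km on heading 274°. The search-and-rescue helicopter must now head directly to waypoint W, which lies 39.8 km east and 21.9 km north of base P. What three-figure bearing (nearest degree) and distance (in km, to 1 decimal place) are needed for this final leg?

037°, 38.8 km

Leg 1 (153°, 77.5 km): east 77.5 sin 153° = 35.18, north 77.5 cos 153° = -69.05
Leg 2 (352°, 59.7 km): east 59.7 sin 352° = -8.31, north 59.7 cos 352° = 59.12
Leg 3 (274°, 10.3 km): east 10.3 sin 274° = -10.27, north 10.3 cos 274° = 0.72
Current position: (16.60, -9.22). Target: (39.8, 21.9). Remaining: Δeast = 23.20, Δnorth = 31.12.
Bearing = atan2(23.20, 31.12) mod 360° = 36.71°; distance = √((23.20)² + (31.12)²) = 38.812 km.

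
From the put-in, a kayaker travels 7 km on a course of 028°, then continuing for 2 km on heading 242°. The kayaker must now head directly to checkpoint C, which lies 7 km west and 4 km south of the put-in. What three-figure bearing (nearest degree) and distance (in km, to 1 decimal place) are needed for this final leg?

Leg 1 (028°, 7 km): east 7 sin 28° = 3.29, north 7 cos 28° = 6.18
Leg 2 (242°, 2 km): east 2 sin 242° = -1.77, north 2 cos 242° = -0.94
Current position: (1.52, 5.24). Target: (-7, -4). Remaining: Δeast = -8.52, Δnorth = -9.24.
Bearing = atan2(-8.52, -9.24) mod 360° = 222.67°; distance = √((-8.52)² + (-9.24)²) = 12.570 km.

223°, 12.6 km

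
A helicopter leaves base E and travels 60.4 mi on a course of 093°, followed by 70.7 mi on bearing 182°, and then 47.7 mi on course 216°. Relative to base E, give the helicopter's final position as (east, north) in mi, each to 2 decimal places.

Leg 1 (093°, 60.4 mi): east 60.4 sin 93° = 60.32, north 60.4 cos 93° = -3.16
Leg 2 (182°, 70.7 mi): east 70.7 sin 182° = -2.47, north 70.7 cos 182° = -70.66
Leg 3 (216°, 47.7 mi): east 47.7 sin 216° = -28.04, north 47.7 cos 216° = -38.59
Summing: 29.81 mi east, -112.41 mi north → (29.81, -112.41).

(29.81, -112.41)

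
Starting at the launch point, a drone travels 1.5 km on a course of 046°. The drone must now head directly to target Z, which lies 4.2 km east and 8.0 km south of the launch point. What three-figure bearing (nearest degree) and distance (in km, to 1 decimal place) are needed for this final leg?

Leg 1 (046°, 1.5 km): east 1.5 sin 46° = 1.08, north 1.5 cos 46° = 1.04
Current position: (1.08, 1.04). Target: (4.2, -8.0). Remaining: Δeast = 3.12, Δnorth = -9.04.
Bearing = atan2(3.12, -9.04) mod 360° = 160.96°; distance = √((3.12)² + (-9.04)²) = 9.565 km.

161°, 9.6 km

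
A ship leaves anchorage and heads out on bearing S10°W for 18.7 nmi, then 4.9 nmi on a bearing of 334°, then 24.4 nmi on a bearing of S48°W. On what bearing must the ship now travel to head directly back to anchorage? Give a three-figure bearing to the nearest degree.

038°

Leg 1 (S10°W, 18.7 nmi): east 18.7 sin 190° = -3.25, north 18.7 cos 190° = -18.42
Leg 2 (334°, 4.9 nmi): east 4.9 sin 334° = -2.15, north 4.9 cos 334° = 4.40
Leg 3 (S48°W, 24.4 nmi): east 24.4 sin 228° = -18.13, north 24.4 cos 228° = -16.33
Net displacement: -23.53 east, -30.34 north. Direction back to start is (23.53, 30.34): bearing = atan2(23.53, 30.34) mod 360° = 37.79° ≈ 038°.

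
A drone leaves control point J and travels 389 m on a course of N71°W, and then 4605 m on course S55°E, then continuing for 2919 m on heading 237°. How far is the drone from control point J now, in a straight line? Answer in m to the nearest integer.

4214 m

Leg 1 (N71°W, 389 m): east 389 sin 289° = -367.81, north 389 cos 289° = 126.65
Leg 2 (S55°E, 4605 m): east 4605 sin 125° = 3772.20, north 4605 cos 125° = -2641.32
Leg 3 (237°, 2919 m): east 2919 sin 237° = -2448.08, north 2919 cos 237° = -1589.80
Net: 956.31 east, -4104.47 north. Distance = √((956.31)² + (-4104.47)²) = 4214.409 m.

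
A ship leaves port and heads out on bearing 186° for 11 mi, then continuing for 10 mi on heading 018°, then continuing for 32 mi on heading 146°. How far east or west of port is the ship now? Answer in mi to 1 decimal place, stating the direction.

Leg 1 (186°, 11 mi): east 11 sin 186° = -1.15, north 11 cos 186° = -10.94
Leg 2 (018°, 10 mi): east 10 sin 18° = 3.09, north 10 cos 18° = 9.51
Leg 3 (146°, 32 mi): east 32 sin 146° = 17.89, north 32 cos 146° = -26.53
Net east component: 19.83 mi.

19.8 mi east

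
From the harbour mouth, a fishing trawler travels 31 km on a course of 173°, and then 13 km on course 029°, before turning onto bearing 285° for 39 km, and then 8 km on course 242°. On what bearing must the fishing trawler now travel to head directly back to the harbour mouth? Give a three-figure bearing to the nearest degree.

069°

Leg 1 (173°, 31 km): east 31 sin 173° = 3.78, north 31 cos 173° = -30.77
Leg 2 (029°, 13 km): east 13 sin 29° = 6.30, north 13 cos 29° = 11.37
Leg 3 (285°, 39 km): east 39 sin 285° = -37.67, north 39 cos 285° = 10.09
Leg 4 (242°, 8 km): east 8 sin 242° = -7.06, north 8 cos 242° = -3.76
Net displacement: -34.65 east, -13.06 north. Direction back to start is (34.65, 13.06): bearing = atan2(34.65, 13.06) mod 360° = 69.35° ≈ 069°.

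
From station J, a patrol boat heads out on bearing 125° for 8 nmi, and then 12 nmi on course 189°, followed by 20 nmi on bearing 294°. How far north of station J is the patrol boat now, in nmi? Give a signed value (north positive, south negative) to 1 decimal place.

-8.3 nmi

Leg 1 (125°, 8 nmi): east 8 sin 125° = 6.55, north 8 cos 125° = -4.59
Leg 2 (189°, 12 nmi): east 12 sin 189° = -1.88, north 12 cos 189° = -11.85
Leg 3 (294°, 20 nmi): east 20 sin 294° = -18.27, north 20 cos 294° = 8.13
Net north component: -8.31 nmi.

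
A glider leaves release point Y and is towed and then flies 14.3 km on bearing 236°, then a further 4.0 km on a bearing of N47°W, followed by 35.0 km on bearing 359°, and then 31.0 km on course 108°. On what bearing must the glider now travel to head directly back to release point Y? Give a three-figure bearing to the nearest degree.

Leg 1 (236°, 14.3 km): east 14.3 sin 236° = -11.86, north 14.3 cos 236° = -8.00
Leg 2 (N47°W, 4.0 km): east 4.0 sin 313° = -2.93, north 4.0 cos 313° = 2.73
Leg 3 (359°, 35.0 km): east 35.0 sin 359° = -0.61, north 35.0 cos 359° = 34.99
Leg 4 (108°, 31.0 km): east 31.0 sin 108° = 29.48, north 31.0 cos 108° = -9.58
Net displacement: 14.09 east, 20.15 north. Direction back to start is (-14.09, -20.15): bearing = atan2(-14.09, -20.15) mod 360° = 214.97° ≈ 215°.

215°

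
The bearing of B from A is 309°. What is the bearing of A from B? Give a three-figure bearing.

Back-bearing = 309° − 180° = 129°.

129°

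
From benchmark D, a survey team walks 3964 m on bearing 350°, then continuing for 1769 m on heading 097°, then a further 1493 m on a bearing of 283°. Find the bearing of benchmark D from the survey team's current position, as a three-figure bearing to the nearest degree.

175°

Leg 1 (350°, 3964 m): east 3964 sin 350° = -688.34, north 3964 cos 350° = 3903.78
Leg 2 (097°, 1769 m): east 1769 sin 97° = 1755.81, north 1769 cos 97° = -215.59
Leg 3 (283°, 1493 m): east 1493 sin 283° = -1454.73, north 1493 cos 283° = 335.85
Net displacement: -387.26 east, 4024.04 north. Direction back to start is (387.26, -4024.04): bearing = atan2(387.26, -4024.04) mod 360° = 174.50° ≈ 175°.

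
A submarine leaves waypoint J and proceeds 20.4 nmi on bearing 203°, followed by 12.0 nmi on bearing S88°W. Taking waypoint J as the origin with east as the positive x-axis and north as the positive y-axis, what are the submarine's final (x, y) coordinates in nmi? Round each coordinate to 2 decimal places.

Leg 1 (203°, 20.4 nmi): east 20.4 sin 203° = -7.97, north 20.4 cos 203° = -18.78
Leg 2 (S88°W, 12.0 nmi): east 12.0 sin 268° = -11.99, north 12.0 cos 268° = -0.42
Summing: -19.96 nmi east, -19.20 nmi north → (-19.96, -19.20).

(-19.96, -19.20)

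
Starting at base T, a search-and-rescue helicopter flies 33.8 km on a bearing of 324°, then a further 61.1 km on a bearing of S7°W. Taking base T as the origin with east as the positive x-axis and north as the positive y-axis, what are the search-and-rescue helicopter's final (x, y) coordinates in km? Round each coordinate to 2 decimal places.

(-27.31, -33.30)

Leg 1 (324°, 33.8 km): east 33.8 sin 324° = -19.87, north 33.8 cos 324° = 27.34
Leg 2 (S7°W, 61.1 km): east 61.1 sin 187° = -7.45, north 61.1 cos 187° = -60.64
Summing: -27.31 km east, -33.30 km north → (-27.31, -33.30).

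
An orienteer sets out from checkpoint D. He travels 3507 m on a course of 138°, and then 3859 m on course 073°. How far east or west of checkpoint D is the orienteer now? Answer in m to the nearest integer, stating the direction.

Leg 1 (138°, 3507 m): east 3507 sin 138° = 2346.64, north 3507 cos 138° = -2606.21
Leg 2 (073°, 3859 m): east 3859 sin 73° = 3690.38, north 3859 cos 73° = 1128.26
Net east component: 6037.02 m.

6037 m east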